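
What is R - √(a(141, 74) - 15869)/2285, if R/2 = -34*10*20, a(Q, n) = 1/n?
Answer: -13600 - 11*I*√718170/169090 ≈ -13600.0 - 0.05513*I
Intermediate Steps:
R = -13600 (R = 2*(-34*10*20) = 2*(-340*20) = 2*(-6800) = -13600)
R - √(a(141, 74) - 15869)/2285 = -13600 - √(1/74 - 15869)/2285 = -13600 - √(-1174305/74)/2285 = -13600 - 11*I*√718170/74/2285 = -13600 - 11*I*√718170/169090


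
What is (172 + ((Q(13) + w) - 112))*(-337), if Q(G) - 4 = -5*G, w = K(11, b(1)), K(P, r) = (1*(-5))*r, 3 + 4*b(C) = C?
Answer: -1011/2 ≈ -505.50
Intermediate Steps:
b(C) = -3/4 + C/4
K(P, r) = -5*r
w = 5/2 (w = -5*(-3/4 + (1/4)*1) = -5*(-3/4 + 1/4) = -5*(-1/2) = 5/2 ≈ 2.5000)
Q(G) = 4 - 5*G
(172 + ((Q(13) + w) - 112))*(-337) = (172 + (((4 - 5*13) + 5/2) - 112))*(-337) = (172 + (((4 - 65) + 5/2) - 112))*(-337) = (172 + ((-61 + 5/2) - 112))*(-337) = (172 + (-117/2 - 112))*(-337) = (172 - 341/2)*(-337) = (3/2)*(-337) = -1011/2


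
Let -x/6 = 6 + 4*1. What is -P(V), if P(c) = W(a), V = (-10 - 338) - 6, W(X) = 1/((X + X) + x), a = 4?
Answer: 1/52 ≈ 0.019231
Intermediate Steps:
x = -60 (x = -6*(6 + 4*1) = -6*(6 + 4) = -6*10 = -60)
W(X) = 1/(-60 + 2*X) (W(X) = 1/((X + X) - 60) = 1/(2*X - 60) = 1/(-60 + 2*X))
V = -354 (V = -348 - 6 = -354)
P(c) = -1/52 (P(c) = 1/(2*(-30 + 4)) = (½)/(-26) = (½)*(-1/26) = -1/52)
-P(V) = -1*(-1/52) = 1/52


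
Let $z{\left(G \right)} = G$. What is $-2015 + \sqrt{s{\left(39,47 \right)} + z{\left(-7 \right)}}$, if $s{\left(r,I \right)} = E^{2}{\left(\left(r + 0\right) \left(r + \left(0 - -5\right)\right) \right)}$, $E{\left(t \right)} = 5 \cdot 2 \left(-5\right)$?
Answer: $-2015 + 3 \sqrt{277} \approx -1965.1$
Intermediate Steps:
$E{\left(t \right)} = -50$ ($E{\left(t \right)} = 10 \left(-5\right) = -50$)
$s{\left(r,I \right)} = 2500$ ($s{\left(r,I \right)} = \left(-50\right)^{2} = 2500$)
$-2015 + \sqrt{s{\left(39,47 \right)} + z{\left(-7 \right)}} = -2015 + \sqrt{2500 - 7} = -2015 + \sqrt{2493} = -2015 + 3 \sqrt{277}$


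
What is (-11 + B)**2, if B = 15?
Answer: 16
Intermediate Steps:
(-11 + B)**2 = (-11 + 15)**2 = 4**2 = 16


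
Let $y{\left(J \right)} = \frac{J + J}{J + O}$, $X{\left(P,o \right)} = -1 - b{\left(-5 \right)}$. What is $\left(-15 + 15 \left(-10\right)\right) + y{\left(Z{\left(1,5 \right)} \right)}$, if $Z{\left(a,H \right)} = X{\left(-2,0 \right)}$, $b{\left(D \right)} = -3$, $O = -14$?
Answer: $- \frac{496}{3} \approx -165.33$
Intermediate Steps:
$X{\left(P,o \right)} = 2$ ($X{\left(P,o \right)} = -1 - -3 = -1 + 3 = 2$)
$Z{\left(a,H \right)} = 2$
$y{\left(J \right)} = \frac{2 J}{-14 + J}$ ($y{\left(J \right)} = \frac{J + J}{J - 14} = \frac{2 J}{-14 + J}$)
$\left(-15 + 15 \left(-10\right)\right) + y{\left(Z{\left(1,5 \right)} \right)} = \left(-15 + 15 \left(-10\right)\right) + 2 \cdot 2 \frac{1}{-14 + 2} = \left(-15 - 150\right) + 2 \cdot 2 \frac{1}{-12} = -165 + 2 \cdot 2 \left(- \frac{1}{12}\right) = -165 - \frac{1}{3} = - \frac{496}{3}$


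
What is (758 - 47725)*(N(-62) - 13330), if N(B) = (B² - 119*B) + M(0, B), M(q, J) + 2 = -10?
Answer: 99570040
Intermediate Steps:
M(q, J) = -12 (M(q, J) = -2 - 10 = -12)
N(B) = -12 + B² - 119*B (N(B) = (B² - 119*B) - 12 = -12 + B² - 119*B)
(758 - 47725)*(N(-62) - 13330) = (758 - 47725)*((-12 + (-62)² - 119*(-62)) - 13330) = -46967*((-12 + 3844 + 7378) - 13330) = -46967*(11210 - 13330) = -46967*(-2120) = 99570040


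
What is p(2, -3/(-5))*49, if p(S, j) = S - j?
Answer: 343/5 ≈ 68.600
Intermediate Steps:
p(2, -3/(-5))*49 = (2 - (-3)/(-5))*49 = (2 - (-3)*(-1)/5)*49 = (2 - 1*⅗)*49 = (2 - ⅗)*49 = (7/5)*49 = 343/5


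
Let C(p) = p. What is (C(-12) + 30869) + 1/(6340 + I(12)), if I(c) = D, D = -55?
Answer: 193936246/6285 ≈ 30857.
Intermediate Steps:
I(c) = -55
(C(-12) + 30869) + 1/(6340 + I(12)) = (-12 + 30869) + 1/(6340 - 55) = 30857 + 1/6285 = 193936246/6285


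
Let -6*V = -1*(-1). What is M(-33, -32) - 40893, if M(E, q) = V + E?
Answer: -245557/6 ≈ -40926.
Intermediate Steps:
V = -⅙ (V = -(-1)*(-1)/6 = -⅙*1 = -⅙ ≈ -0.16667)
M(E, q) = -⅙ + E
M(-33, -32) - 40893 = (-⅙ - 33) - 40893 = -199/6 - 40893 = -245557/6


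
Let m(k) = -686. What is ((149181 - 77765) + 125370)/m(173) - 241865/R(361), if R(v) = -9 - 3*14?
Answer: 77941652/17493 ≈ 4455.6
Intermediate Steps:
R(v) = -51 (R(v) = -9 - 42 = -51)
((149181 - 77765) + 125370)/m(173) - 241865/R(361) = ((149181 - 77765) + 125370)/(-686) - 241865/(-51) = (71416 + 125370)*(-1/686) - 241865*(-1/51) = 196786*(-1/686) + 241865/51 = -98393/343 + 241865/51 = 77941652/17493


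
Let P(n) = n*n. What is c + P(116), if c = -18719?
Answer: -5263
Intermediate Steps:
P(n) = n²
c + P(116) = -18719 + 116² = -18719 + 13456 = -5263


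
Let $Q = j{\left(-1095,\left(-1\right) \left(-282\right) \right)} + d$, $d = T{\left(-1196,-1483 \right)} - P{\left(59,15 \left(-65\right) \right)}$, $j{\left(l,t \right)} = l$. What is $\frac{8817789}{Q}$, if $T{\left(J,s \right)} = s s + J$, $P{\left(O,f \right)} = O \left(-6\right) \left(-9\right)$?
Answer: $\frac{8817789}{2193812} \approx 4.0194$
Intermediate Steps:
$P{\left(O,f \right)} = 54 O$ ($P{\left(O,f \right)} = - 6 O \left(-9\right) = 54 O$)
$T{\left(J,s \right)} = J + s^{2}$ ($T{\left(J,s \right)} = s^{2} + J = J + s^{2}$)
$d = 2194907$ ($d = \left(-1196 + \left(-1483\right)^{2}\right) - 54 \cdot 59 = \left(-1196 + 2199289\right) - 3186 = 2198093 - 3186 = 2194907$)
$Q = 2193812$ ($Q = -1095 + 2194907 = 2193812$)
$\frac{8817789}{Q} = \frac{8817789}{2193812}$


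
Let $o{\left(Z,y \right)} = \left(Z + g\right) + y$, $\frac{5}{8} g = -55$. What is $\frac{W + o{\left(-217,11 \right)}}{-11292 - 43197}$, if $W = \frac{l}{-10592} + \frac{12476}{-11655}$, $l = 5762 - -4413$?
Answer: $\frac{36544964857}{6726653972640} \approx 0.0054329$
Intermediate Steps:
$g = -88$ ($g = \frac{8}{5} \left(-55\right) = -88$)
$l = 10175$ ($l = 5762 + 4413 = 10175$)
$W = - \frac{250735417}{123449760}$ ($W = \frac{10175}{-10592} + \frac{12476}{-11655} = 10175 \left(- \frac{1}{10592}\right) + 12476 \left(- \frac{1}{11655}\right) = - \frac{10175}{10592} - \frac{12476}{11655} = - \frac{250735417}{123449760} \approx -2.0311$)
$o{\left(Z,y \right)} = -88 + Z + y$ ($o{\left(Z,y \right)} = \left(Z - 88\right) + y = \left(-88 + Z\right) + y = -88 + Z + y$)
$\frac{W + o{\left(-217,11 \right)}}{-11292 - 43197} = \frac{- \frac{250735417}{123449760} - 294}{-11292 - 43197} = \frac{- \frac{250735417}{123449760} - 294}{-54489} = \left(- \frac{36544964857}{123449760}\right) \left(- \frac{1}{54489}\right) = \frac{36544964857}{6726653972640}$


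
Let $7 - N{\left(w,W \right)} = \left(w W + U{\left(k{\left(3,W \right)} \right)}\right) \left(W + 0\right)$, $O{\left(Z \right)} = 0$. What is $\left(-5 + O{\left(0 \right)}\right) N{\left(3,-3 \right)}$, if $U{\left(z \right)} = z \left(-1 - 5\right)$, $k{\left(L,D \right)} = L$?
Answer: $370$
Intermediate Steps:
$U{\left(z \right)} = - 6 z$ ($U{\left(z \right)} = z \left(-6\right) = - 6 z$)
$N{\left(w,W \right)} = 7 - W \left(-18 + W w\right)$ ($N{\left(w,W \right)} = 7 - \left(w W - 18\right) \left(W + 0\right) = 7 - \left(W w - 18\right) W = 7 - \left(-18 + W w\right) W = 7 - W \left(-18 + W w\right)$)
$\left(-5 + O{\left(0 \right)}\right) N{\left(3,-3 \right)} = \left(-5 + 0\right) \left(7 + 18 \left(-3\right) - 3 \left(-3\right)^{2}\right) = - 5 \left(7 - 54 - 3 \cdot 9\right) = - 5 \left(7 - 54 - 27\right) = \left(-5\right) \left(-74\right) = 370$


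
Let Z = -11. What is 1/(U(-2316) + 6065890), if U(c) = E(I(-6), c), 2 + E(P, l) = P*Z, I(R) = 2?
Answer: 1/6065866 ≈ 1.6486e-7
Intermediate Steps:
E(P, l) = -2 - 11*P (E(P, l) = -2 + P*(-11) = -2 - 11*P)
U(c) = -24 (U(c) = -2 - 11*2 = -2 - 22 = -24)
1/(U(-2316) + 6065890) = 1/(-24 + 6065890) = 1/6065866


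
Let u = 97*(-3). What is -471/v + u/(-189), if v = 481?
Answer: 16984/30303 ≈ 0.56047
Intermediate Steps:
u = -291
-471/v + u/(-189) = -471/481 - 291/(-189) = -471*1/481 - 291*(-1/189) = -471/481 + 97/63 = 16984/30303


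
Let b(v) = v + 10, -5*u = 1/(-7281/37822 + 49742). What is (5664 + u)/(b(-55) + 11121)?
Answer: 26639698525969/52094156264670 ≈ 0.51138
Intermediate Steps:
u = -37822/9406673215 (u = -1/(5*(-7281/37822 + 49742)) = -1/(5*1881334643/37822) = -⅕*37822/1881334643 = -37822/9406673215 ≈ -4.0208e-6)
b(v) = 10 + v
(5664 + u)/(b(-55) + 11121) = (5664 - 37822/9406673215)/((10 - 55) + 11121) = 53279397051938/(9406673215*(-45 + 11121)) = (53279397051938/9406673215)/11076 = (53279397051938/9406673215)*(1/11076) = 26639698525969/52094156264670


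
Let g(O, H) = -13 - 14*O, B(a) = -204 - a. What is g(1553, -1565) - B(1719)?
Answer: -19832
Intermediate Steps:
g(1553, -1565) - B(1719) = (-13 - 14*1553) - (-204 - 1*1719) = (-13 - 21742) - (-204 - 1719) = -21755 - 1*(-1923) = -21755 + 1923 = -19832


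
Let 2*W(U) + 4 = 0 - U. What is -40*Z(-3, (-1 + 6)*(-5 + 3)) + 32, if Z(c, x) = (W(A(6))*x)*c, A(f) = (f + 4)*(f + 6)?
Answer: 74432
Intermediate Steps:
A(f) = (4 + f)*(6 + f)
W(U) = -2 - U/2 (W(U) = -2 + (0 - U)/2 = -2 + (-U)/2 = -2 - U/2)
Z(c, x) = -62*c*x (Z(c, x) = ((-2 - (24 + 6² + 10*6)/2)*x)*c = ((-2 - (24 + 36 + 60)/2)*x)*c = ((-2 - ½*120)*x)*c = ((-2 - 60)*x)*c = (-62*x)*c = -62*c*x)
-40*Z(-3, (-1 + 6)*(-5 + 3)) + 32 = -(-2480)*(-3)*(-1 + 6)*(-5 + 3) + 32 = -(-2480)*(-3)*5*(-2) + 32 = -(-2480)*(-3)*(-10) + 32 = -40*(-1860) + 32 = 74400 + 32 = 74432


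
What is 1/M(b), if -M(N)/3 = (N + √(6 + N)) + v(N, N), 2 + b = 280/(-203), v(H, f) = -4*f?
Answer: -1421/42116 + 29*√551/126348 ≈ -0.028352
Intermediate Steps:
b = -98/29 (b = -2 + 280/(-203) = -2 + 280*(-1/203) = -2 - 40/29 = -98/29 ≈ -3.3793)
M(N) = -3*√(6 + N) + 9*N (M(N) = -3*((N + √(6 + N)) - 4*N) = -3*(√(6 + N) - 3*N) = -3*√(6 + N) + 9*N)
1/M(b) = 1/(-3*√(6 - 98/29) + 9*(-98/29)) = 1/(-6*√551/29 - 882/29) = 1/(-882/29 - 6*√551/29)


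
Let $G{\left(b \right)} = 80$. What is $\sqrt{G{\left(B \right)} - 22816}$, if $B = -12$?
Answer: $28 i \sqrt{29} \approx 150.78 i$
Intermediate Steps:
$\sqrt{G{\left(B \right)} - 22816} = \sqrt{80 - 22816} = \sqrt{-22736} = 28 i \sqrt{29}$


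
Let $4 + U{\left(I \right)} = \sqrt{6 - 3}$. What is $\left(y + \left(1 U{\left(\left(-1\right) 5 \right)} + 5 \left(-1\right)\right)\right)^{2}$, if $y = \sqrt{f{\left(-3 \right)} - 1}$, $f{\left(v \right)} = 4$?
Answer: $93 - 36 \sqrt{3} \approx 30.646$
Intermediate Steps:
$U{\left(I \right)} = -4 + \sqrt{3}$ ($U{\left(I \right)} = -4 + \sqrt{6 - 3} = -4 + \sqrt{3}$)
$y = \sqrt{3}$ ($y = \sqrt{4 - 1} = \sqrt{3} \approx 1.732$)
$\left(y + \left(1 U{\left(\left(-1\right) 5 \right)} + 5 \left(-1\right)\right)\right)^{2} = \left(\sqrt{3} + \left(1 \left(-4 + \sqrt{3}\right) + 5 \left(-1\right)\right)\right)^{2} = \left(\sqrt{3} - \left(9 - \sqrt{3}\right)\right)^{2} = \left(-9 + 2 \sqrt{3}\right)^{2}$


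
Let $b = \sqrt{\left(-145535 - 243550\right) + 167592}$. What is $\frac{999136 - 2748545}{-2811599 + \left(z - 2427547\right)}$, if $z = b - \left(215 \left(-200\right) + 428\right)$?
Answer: $\frac{9090933324766}{27004381558969} + \frac{1749409 i \sqrt{221493}}{27004381558969} \approx 0.33665 + 3.0489 \cdot 10^{-5} i$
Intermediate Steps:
$b = i \sqrt{221493}$ ($b = \sqrt{\left(-145535 - 243550\right) + 167592} = \sqrt{-389085 + 167592} = \sqrt{-221493} = i \sqrt{221493} \approx 470.63 i$)
$z = 42572 + i \sqrt{221493}$ ($z = i \sqrt{221493} - \left(215 \left(-200\right) + 428\right) = i \sqrt{221493} - \left(-43000 + 428\right) = i \sqrt{221493} - -42572 = i \sqrt{221493} + 42572 = 42572 + i \sqrt{221493} \approx 42572.0 + 470.63 i$)
$\frac{999136 - 2748545}{-2811599 + \left(z - 2427547\right)} = \frac{999136 - 2748545}{-2811599 - \left(2384975 - i \sqrt{221493}\right)} = - \frac{1749409}{-2811599 - \left(2384975 - i \sqrt{221493}\right)} = - \frac{1749409}{-5196574 + i \sqrt{221493}}$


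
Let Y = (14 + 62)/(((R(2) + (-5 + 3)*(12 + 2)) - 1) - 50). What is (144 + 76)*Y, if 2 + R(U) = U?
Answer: -16720/79 ≈ -211.65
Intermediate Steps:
R(U) = -2 + U
Y = -76/79 (Y = (14 + 62)/((((-2 + 2) + (-5 + 3)*(12 + 2)) - 1) - 50) = 76/(((0 - 2*14) - 1) - 50) = 76/(((0 - 28) - 1) - 50) = 76/((-28 - 1) - 50) = 76/(-29 - 50) = 76/(-79) = 76*(-1/79) = -76/79 ≈ -0.96203)
(144 + 76)*Y = (144 + 76)*(-76/79) = 220*(-76/79) = -16720/79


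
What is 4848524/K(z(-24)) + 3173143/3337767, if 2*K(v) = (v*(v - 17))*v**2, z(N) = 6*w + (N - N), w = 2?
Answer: -149717920631/133510680 ≈ -1121.4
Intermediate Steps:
z(N) = 12 (z(N) = 6*2 + (N - N) = 12 + 0 = 12)
K(v) = v**3*(-17 + v)/2 (K(v) = ((v*(v - 17))*v**2)/2 = ((v*(-17 + v))*v**2)/2 = (v**3*(-17 + v))/2 = v**3*(-17 + v)/2)
4848524/K(z(-24)) + 3173143/3337767 = 4848524/(((1/2)*12**3*(-17 + 12))) + 3173143/3337767 = 4848524/(((1/2)*1728*(-5))) + 3173143*(1/3337767) = 4848524/(-4320) + 3173143/3337767 = 4848524*(-1/4320) + 3173143/3337767 = -1212131/1080 + 3173143/3337767 = -149717920631/133510680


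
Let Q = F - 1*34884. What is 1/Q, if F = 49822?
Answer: 1/14938 ≈ 6.6943e-5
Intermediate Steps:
Q = 14938 (Q = 49822 - 1*34884 = 49822 - 34884 = 14938)
1/Q = 1/14938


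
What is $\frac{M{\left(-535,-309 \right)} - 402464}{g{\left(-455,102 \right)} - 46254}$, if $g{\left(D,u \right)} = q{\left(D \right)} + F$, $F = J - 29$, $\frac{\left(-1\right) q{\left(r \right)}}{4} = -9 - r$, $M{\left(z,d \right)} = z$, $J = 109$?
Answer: $\frac{134333}{15986} \approx 8.4032$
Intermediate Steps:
$q{\left(r \right)} = 36 + 4 r$ ($q{\left(r \right)} = - 4 \left(-9 - r\right) = 36 + 4 r$)
$F = 80$ ($F = 109 - 29 = 80$)
$g{\left(D,u \right)} = 116 + 4 D$ ($g{\left(D,u \right)} = \left(36 + 4 D\right) + 80 = 116 + 4 D$)
$\frac{M{\left(-535,-309 \right)} - 402464}{g{\left(-455,102 \right)} - 46254} = \frac{-535 - 402464}{\left(116 + 4 \left(-455\right)\right) - 46254} = - \frac{402999}{\left(116 - 1820\right) - 46254} = - \frac{402999}{-1704 - 46254} = - \frac{402999}{-47958} = \left(-402999\right) \left(- \frac{1}{47958}\right) = \frac{134333}{15986}$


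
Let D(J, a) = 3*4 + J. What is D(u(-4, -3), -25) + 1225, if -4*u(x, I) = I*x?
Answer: 1234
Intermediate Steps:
u(x, I) = -I*x/4
D(J, a) = 12 + J
D(u(-4, -3), -25) + 1225 = (12 - ¼*(-3)*(-4)) + 1225 = (12 - 3) + 1225 = 9 + 1225 = 1234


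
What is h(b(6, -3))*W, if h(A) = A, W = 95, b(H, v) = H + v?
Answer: 285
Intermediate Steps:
h(b(6, -3))*W = (6 - 3)*95 = 3*95 = 285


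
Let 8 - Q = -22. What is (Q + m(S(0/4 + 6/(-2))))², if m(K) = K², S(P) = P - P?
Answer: 900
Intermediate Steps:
S(P) = 0
Q = 30 (Q = 8 - 1*(-22) = 8 + 22 = 30)
(Q + m(S(0/4 + 6/(-2))))² = (30 + 0²)² = (30 + 0)² = 30² = 900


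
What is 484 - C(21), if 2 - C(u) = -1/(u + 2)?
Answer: 11085/23 ≈ 481.96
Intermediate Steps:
C(u) = 2 + 1/(2 + u) (C(u) = 2 - (-1)/(u + 2) = 2 - (-1)/(2 + u) = 2 + 1/(2 + u))
484 - C(21) = 484 - (5 + 2*21)/(2 + 21) = 484 - (5 + 42)/23 = 484 - 47/23 = 11085/23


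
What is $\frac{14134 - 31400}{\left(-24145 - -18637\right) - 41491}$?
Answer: $\frac{17266}{46999} \approx 0.36737$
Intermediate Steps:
$\frac{14134 - 31400}{\left(-24145 - -18637\right) - 41491} = - \frac{17266}{\left(-24145 + 18637\right) - 41491} = - \frac{17266}{-5508 - 41491} = - \frac{17266}{-46999} = \left(-17266\right) \left(- \frac{1}{46999}\right) = \frac{17266}{46999}$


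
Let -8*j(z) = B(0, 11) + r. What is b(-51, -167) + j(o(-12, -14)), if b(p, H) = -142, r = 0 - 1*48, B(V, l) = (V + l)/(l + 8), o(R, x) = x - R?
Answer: -20683/152 ≈ -136.07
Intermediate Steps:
B(V, l) = (V + l)/(8 + l)
r = -48 (r = 0 - 48 = -48)
j(z) = 901/152 (j(z) = -((0 + 11)/(8 + 11) - 48)/8 = -(11/19 - 48)/8 = -1/8*(-901/19) = 901/152)
b(-51, -167) + j(o(-12, -14)) = -142 + 901/152 = -20683/152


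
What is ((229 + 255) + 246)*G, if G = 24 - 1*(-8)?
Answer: 23360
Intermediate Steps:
G = 32 (G = 24 + 8 = 32)
((229 + 255) + 246)*G = ((229 + 255) + 246)*32 = (484 + 246)*32 = 730*32 = 23360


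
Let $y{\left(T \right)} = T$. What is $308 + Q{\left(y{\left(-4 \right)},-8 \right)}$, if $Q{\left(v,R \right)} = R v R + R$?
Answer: $44$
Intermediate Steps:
$Q{\left(v,R \right)} = R + v R^{2}$ ($Q{\left(v,R \right)} = v R^{2} + R = R + v R^{2}$)
$308 + Q{\left(y{\left(-4 \right)},-8 \right)} = 308 - 8 \left(1 - -32\right) = 308 - 8 \left(1 + 32\right) = 308 - 264 = 44$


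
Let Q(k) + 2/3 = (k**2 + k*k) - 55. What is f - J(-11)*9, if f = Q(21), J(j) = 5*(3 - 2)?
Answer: 2344/3 ≈ 781.33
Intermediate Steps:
J(j) = 5 (J(j) = 5*1 = 5)
Q(k) = -167/3 + 2*k**2 (Q(k) = -2/3 + ((k**2 + k*k) - 55) = -2/3 + ((k**2 + k**2) - 55) = -2/3 + (2*k**2 - 55) = -2/3 + (-55 + 2*k**2) = -167/3 + 2*k**2)
f = 2479/3 (f = -167/3 + 2*21**2 = -167/3 + 2*441 = -167/3 + 882 = 2479/3 ≈ 826.33)
f - J(-11)*9 = 2479/3 - 5*9 = 2479/3 - 1*45 = 2479/3 - 45 = 2344/3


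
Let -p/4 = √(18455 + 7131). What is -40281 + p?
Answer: -40281 - 4*√25586 ≈ -40921.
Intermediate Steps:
p = -4*√25586 (p = -4*√(18455 + 7131) = -4*√25586 ≈ -639.83)
-40281 + p = -40281 - 4*√25586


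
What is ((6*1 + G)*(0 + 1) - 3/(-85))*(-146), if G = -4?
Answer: -25258/85 ≈ -297.15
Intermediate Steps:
((6*1 + G)*(0 + 1) - 3/(-85))*(-146) = ((6*1 - 4)*(0 + 1) - 3/(-85))*(-146) = ((6 - 4)*1 - 3*(-1/85))*(-146) = (2*1 + 3/85)*(-146) = (2 + 3/85)*(-146) = (173/85)*(-146) = -25258/85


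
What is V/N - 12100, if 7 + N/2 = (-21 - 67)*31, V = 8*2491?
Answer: -33103464/2735 ≈ -12104.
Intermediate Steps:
V = 19928
N = -5470 (N = -14 + 2*((-21 - 67)*31) = -14 + 2*(-88*31) = -14 + 2*(-2728) = -14 - 5456 = -5470)
V/N - 12100 = 19928/(-5470) - 12100 = 19928*(-1/5470) - 12100 = -9964/2735 - 12100 = -33103464/2735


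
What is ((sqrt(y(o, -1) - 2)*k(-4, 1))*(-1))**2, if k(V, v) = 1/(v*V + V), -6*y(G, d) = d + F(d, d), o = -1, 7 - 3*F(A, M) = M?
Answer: -41/1152 ≈ -0.035590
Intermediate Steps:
F(A, M) = 7/3 - M/3
y(G, d) = -7/18 - d/9 (y(G, d) = -(d + (7/3 - d/3))/6 = -(7/3 + 2*d/3)/6 = -7/18 - d/9)
k(V, v) = 1/(V + V*v) (k(V, v) = 1/(V*v + V) = 1/(V + V*v))
((sqrt(y(o, -1) - 2)*k(-4, 1))*(-1))**2 = ((sqrt((-7/18 - 1/9*(-1)) - 2)*(1/((-4)*(1 + 1))))*(-1))**2 = ((sqrt((-7/18 + 1/9) - 2)*(-1/4/2))*(-1))**2 = ((sqrt(-5/18 - 2)*(-1/4*1/2))*(-1))**2 = ((sqrt(-41/18)*(-1/8))*(-1))**2 = (((I*sqrt(82)/6)*(-1/8))*(-1))**2 = (-I*sqrt(82)/48*(-1))**2 = (I*sqrt(82)/48)**2 = -41/1152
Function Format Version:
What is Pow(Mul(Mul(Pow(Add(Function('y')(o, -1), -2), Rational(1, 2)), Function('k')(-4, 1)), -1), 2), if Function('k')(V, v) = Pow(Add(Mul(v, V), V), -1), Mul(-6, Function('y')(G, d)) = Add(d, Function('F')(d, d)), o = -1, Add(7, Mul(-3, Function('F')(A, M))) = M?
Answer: Rational(-41, 1152) ≈ -0.035590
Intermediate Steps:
Function('F')(A, M) = Add(Rational(7, 3), Mul(Rational(-1, 3), M))
Function('y')(G, d) = Add(Rational(-7, 18), Mul(Rational(-1, 9), d)) (Function('y')(G, d) = Mul(Rational(-1, 6), Add(d, Add(Rational(7, 3), Mul(Rational(-1, 3), d)))) = Mul(Rational(-1, 6), Add(Rational(7, 3), Mul(Rational(2, 3), d))) = Add(Rational(-7, 18), Mul(Rational(-1, 9), d)))
Function('k')(V, v) = Pow(Add(V, Mul(V, v)), -1) (Function('k')(V, v) = Pow(Add(Mul(V, v), V), -1) = Pow(Add(V, Mul(V, v)), -1))
Pow(Mul(Mul(Pow(Add(Function('y')(o, -1), -2), Rational(1, 2)), Function('k')(-4, 1)), -1), 2) = Pow(Mul(Mul(Pow(Add(Add(Rational(-7, 18), Mul(Rational(-1, 9), -1)), -2), Rational(1, 2)), Mul(Pow(-4, -1), Pow(Add(1, 1), -1))), -1), 2) = Pow(Mul(Mul(Pow(Add(Add(Rational(-7, 18), Rational(1, 9)), -2), Rational(1, 2)), Mul(Rational(-1, 4), Pow(2, -1))), -1), 2) = Pow(Mul(Mul(Pow(Add(Rational(-5, 18), -2), Rational(1, 2)), Mul(Rational(-1, 4), Rational(1, 2))), -1), 2) = Pow(Mul(Mul(Pow(Rational(-41, 18), Rational(1, 2)), Rational(-1, 8)), -1), 2) = Pow(Mul(Mul(Mul(Rational(1, 6), I, Pow(82, Rational(1, 2))), Rational(-1, 8)), -1), 2) = Pow(Mul(Mul(Rational(-1, 48), I, Pow(82, Rational(1, 2))), -1), 2) = Pow(Mul(Rational(1, 48), I, Pow(82, Rational(1, 2))), 2) = Rational(-41, 1152)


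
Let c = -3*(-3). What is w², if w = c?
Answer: 81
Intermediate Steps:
c = 9
w = 9
w² = 9² = 81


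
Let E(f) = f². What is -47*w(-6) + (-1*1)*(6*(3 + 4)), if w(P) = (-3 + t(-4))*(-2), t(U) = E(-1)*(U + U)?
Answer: -1076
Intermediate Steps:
t(U) = 2*U (t(U) = (-1)²*(U + U) = 1*(2*U) = 2*U)
w(P) = 22 (w(P) = (-3 + 2*(-4))*(-2) = (-3 - 8)*(-2) = -11*(-2) = 22)
-47*w(-6) + (-1*1)*(6*(3 + 4)) = -47*22 + (-1*1)*(6*(3 + 4)) = -1034 - 6*7 = -1034 - 1*42 = -1034 - 42 = -1076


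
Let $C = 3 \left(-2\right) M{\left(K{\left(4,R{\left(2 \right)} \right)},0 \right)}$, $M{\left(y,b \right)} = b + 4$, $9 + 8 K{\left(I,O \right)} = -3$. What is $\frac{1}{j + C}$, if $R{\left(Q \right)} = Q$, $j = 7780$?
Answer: $\frac{1}{7756} \approx 0.00012893$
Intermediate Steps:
$K{\left(I,O \right)} = - \frac{3}{2}$ ($K{\left(I,O \right)} = - \frac{9}{8} + \frac{1}{8} \left(-3\right) = - \frac{9}{8} - \frac{3}{8} = - \frac{3}{2}$)
$M{\left(y,b \right)} = 4 + b$
$C = -24$ ($C = 3 \left(-2\right) \left(4 + 0\right) = \left(-6\right) 4 = -24$)
$\frac{1}{j + C} = \frac{1}{7780 - 24} = \frac{1}{7756}$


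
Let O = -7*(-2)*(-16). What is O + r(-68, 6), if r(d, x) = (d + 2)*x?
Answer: -620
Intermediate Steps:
O = -224 (O = 14*(-16) = -224)
r(d, x) = x*(2 + d) (r(d, x) = (2 + d)*x = x*(2 + d))
O + r(-68, 6) = -224 + 6*(2 - 68) = -224 + 6*(-66) = -224 - 396 = -620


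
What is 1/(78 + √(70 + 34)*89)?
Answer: -3/31450 + 89*√26/408850 ≈ 0.0010146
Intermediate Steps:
1/(78 + √(70 + 34)*89) = 1/(78 + √104*89) = 1/(78 + (2*√26)*89) = 1/(78 + 178*√26)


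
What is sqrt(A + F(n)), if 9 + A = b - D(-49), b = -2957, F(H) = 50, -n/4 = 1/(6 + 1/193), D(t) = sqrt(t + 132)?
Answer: sqrt(-2916 - sqrt(83)) ≈ 54.084*I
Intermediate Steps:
D(t) = sqrt(132 + t)
n = -772/1159 (n = -4/(6 + 1/193) = -4/1159/193 = -4*193/1159 = -772/1159 ≈ -0.66609)
A = -2966 - sqrt(83) (A = -9 + (-2957 - sqrt(132 - 49)) = -9 + (-2957 - sqrt(83)) = -2966 - sqrt(83) ≈ -2975.1)
sqrt(A + F(n)) = sqrt((-2966 - sqrt(83)) + 50) = sqrt(-2916 - sqrt(83))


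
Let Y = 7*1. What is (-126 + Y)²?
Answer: 14161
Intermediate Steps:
Y = 7
(-126 + Y)² = (-126 + 7)² = (-119)² = 14161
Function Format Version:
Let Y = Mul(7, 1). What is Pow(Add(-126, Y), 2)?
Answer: 14161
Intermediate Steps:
Y = 7
Pow(Add(-126, Y), 2) = Pow(Add(-126, 7), 2) = Pow(-119, 2) = 14161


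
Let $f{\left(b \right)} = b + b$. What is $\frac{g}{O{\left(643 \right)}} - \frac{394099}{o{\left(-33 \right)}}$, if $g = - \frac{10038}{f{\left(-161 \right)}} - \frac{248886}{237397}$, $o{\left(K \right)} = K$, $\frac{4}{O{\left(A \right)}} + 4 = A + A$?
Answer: $\frac{7783105883401}{360368646} \approx 21598.0$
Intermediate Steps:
$O{\left(A \right)} = \frac{4}{-4 + 2 A}$ ($O{\left(A \right)} = \frac{4}{-4 + \left(A + A\right)} = \frac{4}{-4 + 2 A}$)
$f{\left(b \right)} = 2 b$
$g = \frac{164489271}{5460131}$ ($g = - \frac{10038}{2 \left(-161\right)} - \frac{248886}{237397} = - \frac{10038}{-322} - \frac{248886}{237397} = \left(-10038\right) \left(- \frac{1}{322}\right) - \frac{248886}{237397} = \frac{717}{23} - \frac{248886}{237397} = \frac{164489271}{5460131} \approx 30.126$)
$\frac{g}{O{\left(643 \right)}} - \frac{394099}{o{\left(-33 \right)}} = \frac{164489271}{5460131 \frac{2}{-2 + 643}} - \frac{394099}{-33} = \frac{164489271}{5460131 \cdot \frac{2}{641}} - - \frac{394099}{33} = \frac{164489271}{5460131 \cdot 2 \cdot \frac{1}{641}} + \frac{394099}{33} = \frac{164489271}{5460131 \cdot \frac{2}{641}} + \frac{394099}{33} = \frac{164489271}{5460131} \cdot \frac{641}{2} + \frac{394099}{33} = \frac{105437622711}{10920262} + \frac{394099}{33} = \frac{7783105883401}{360368646}$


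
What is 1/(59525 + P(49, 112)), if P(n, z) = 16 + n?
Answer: 1/59590 ≈ 1.6781e-5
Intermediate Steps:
1/(59525 + P(49, 112)) = 1/(59525 + (16 + 49)) = 1/(59525 + 65) = 1/59590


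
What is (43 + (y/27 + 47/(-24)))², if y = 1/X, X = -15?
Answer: 17680223089/10497600 ≈ 1684.2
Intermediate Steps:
y = -1/15 (y = 1/(-15) = -1/15 ≈ -0.066667)
(43 + (y/27 + 47/(-24)))² = (43 + (-1/15/27 + 47/(-24)))² = (43 + (-1/15*1/27 + 47*(-1/24)))² = (43 + (-1/405 - 47/24))² = (43 - 6353/3240)² = (132967/3240)² = 17680223089/10497600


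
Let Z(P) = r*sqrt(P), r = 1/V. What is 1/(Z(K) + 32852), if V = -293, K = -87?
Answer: 2820311348/92652868404583 + 293*I*sqrt(87)/92652868404583 ≈ 3.044e-5 + 2.9496e-11*I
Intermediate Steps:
r = -1/293 (r = 1/(-293) = -1/293 ≈ -0.0034130)
Z(P) = -sqrt(P)/293
1/(Z(K) + 32852) = 1/(-I*sqrt(87)/293 + 32852) = 1/(32852 - I*sqrt(87)/293)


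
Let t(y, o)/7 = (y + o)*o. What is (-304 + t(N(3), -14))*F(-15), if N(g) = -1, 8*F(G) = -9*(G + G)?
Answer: 78705/2 ≈ 39353.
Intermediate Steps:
F(G) = -9*G/4 (F(G) = (-9*(G + G))/8 = (-18*G)/8 = -9*G/4)
t(y, o) = 7*o*(o + y) (t(y, o) = 7*((y + o)*o) = 7*((o + y)*o) = 7*(o*(o + y)) = 7*o*(o + y))
(-304 + t(N(3), -14))*F(-15) = (-304 + 7*(-14)*(-14 - 1))*(-9/4*(-15)) = (-304 + 7*(-14)*(-15))*(135/4) = (-304 + 1470)*(135/4) = 1166*(135/4) = 78705/2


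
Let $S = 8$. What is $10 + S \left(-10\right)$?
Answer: $-70$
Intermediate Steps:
$10 + S \left(-10\right) = 10 + 8 \left(-10\right) = 10 - 80 = -70$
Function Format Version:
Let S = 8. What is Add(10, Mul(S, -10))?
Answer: -70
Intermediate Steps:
Add(10, Mul(S, -10)) = Add(10, Mul(8, -10)) = Add(10, -80) = -70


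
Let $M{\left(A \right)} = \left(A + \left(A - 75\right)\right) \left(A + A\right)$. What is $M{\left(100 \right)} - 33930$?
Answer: $-8930$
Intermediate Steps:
$M{\left(A \right)} = 2 A \left(-75 + 2 A\right)$ ($M{\left(A \right)} = \left(A + \left(-75 + A\right)\right) 2 A = \left(-75 + 2 A\right) 2 A = 2 A \left(-75 + 2 A\right)$)
$M{\left(100 \right)} - 33930 = 2 \cdot 100 \left(-75 + 2 \cdot 100\right) - 33930 = 2 \cdot 100 \left(-75 + 200\right) - 33930 = 2 \cdot 100 \cdot 125 - 33930 = 25000 - 33930 = -8930$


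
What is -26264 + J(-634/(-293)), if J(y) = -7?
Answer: -26271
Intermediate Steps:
-26264 + J(-634/(-293)) = -26264 - 7 = -26271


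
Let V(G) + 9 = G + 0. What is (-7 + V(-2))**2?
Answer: 324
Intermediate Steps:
V(G) = -9 + G (V(G) = -9 + (G + 0) = -9 + G)
(-7 + V(-2))**2 = (-7 + (-9 - 2))**2 = (-7 - 11)**2 = (-18)**2 = 324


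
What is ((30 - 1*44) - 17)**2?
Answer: 961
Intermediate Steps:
((30 - 1*44) - 17)**2 = ((30 - 44) - 17)**2 = (-14 - 17)**2 = (-31)**2 = 961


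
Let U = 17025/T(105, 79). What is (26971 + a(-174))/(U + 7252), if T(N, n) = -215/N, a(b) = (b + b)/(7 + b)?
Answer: -193693715/7630063 ≈ -25.386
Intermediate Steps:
a(b) = 2*b/(7 + b) (a(b) = (2*b)/(7 + b) = 2*b/(7 + b))
U = -357525/43 (U = 17025/((-215/105)) = 17025/((-215*1/105)) = 17025/(-43/21) = 17025*(-21/43) = -357525/43 ≈ -8314.5)
(26971 + a(-174))/(U + 7252) = (26971 + 2*(-174)/(7 - 174))/(-357525/43 + 7252) = (26971 + 2*(-174)/(-167))/(-45689/43) = (26971 + 2*(-174)*(-1/167))*(-43/45689) = (26971 + 348/167)*(-43/45689) = (4504505/167)*(-43/45689) = -193693715/7630063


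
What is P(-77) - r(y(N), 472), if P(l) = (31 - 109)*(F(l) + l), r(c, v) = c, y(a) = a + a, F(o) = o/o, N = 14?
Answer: 5900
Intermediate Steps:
F(o) = 1
y(a) = 2*a
P(l) = -78 - 78*l (P(l) = (31 - 109)*(1 + l) = -78*(1 + l) = -78 - 78*l)
P(-77) - r(y(N), 472) = (-78 - 78*(-77)) - 2*14 = (-78 + 6006) - 1*28 = 5928 - 28 = 5900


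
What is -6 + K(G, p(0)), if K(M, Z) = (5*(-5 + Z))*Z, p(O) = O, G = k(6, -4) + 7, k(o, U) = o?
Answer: -6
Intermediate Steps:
G = 13 (G = 6 + 7 = 13)
K(M, Z) = Z*(-25 + 5*Z) (K(M, Z) = (-25 + 5*Z)*Z = Z*(-25 + 5*Z))
-6 + K(G, p(0)) = -6 + 5*0*(-5 + 0) = -6 + 5*0*(-5) = -6 + 0 = -6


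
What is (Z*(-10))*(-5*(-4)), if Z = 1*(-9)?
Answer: 1800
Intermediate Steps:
Z = -9
(Z*(-10))*(-5*(-4)) = (-9*(-10))*(-5*(-4)) = 90*20 = 1800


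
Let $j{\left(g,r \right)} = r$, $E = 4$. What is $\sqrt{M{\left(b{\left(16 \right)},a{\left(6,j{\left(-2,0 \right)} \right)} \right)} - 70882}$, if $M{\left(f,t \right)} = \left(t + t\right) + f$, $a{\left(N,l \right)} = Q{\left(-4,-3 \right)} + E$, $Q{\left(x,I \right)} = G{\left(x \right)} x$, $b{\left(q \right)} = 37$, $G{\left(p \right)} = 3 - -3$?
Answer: $i \sqrt{70885} \approx 266.24 i$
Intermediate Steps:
$G{\left(p \right)} = 6$ ($G{\left(p \right)} = 3 + 3 = 6$)
$Q{\left(x,I \right)} = 6 x$
$a{\left(N,l \right)} = -20$ ($a{\left(N,l \right)} = 6 \left(-4\right) + 4 = -24 + 4 = -20$)
$M{\left(f,t \right)} = f + 2 t$ ($M{\left(f,t \right)} = 2 t + f = f + 2 t$)
$\sqrt{M{\left(b{\left(16 \right)},a{\left(6,j{\left(-2,0 \right)} \right)} \right)} - 70882} = \sqrt{\left(37 + 2 \left(-20\right)\right) - 70882} = \sqrt{\left(37 - 40\right) - 70882} = \sqrt{-3 - 70882} = \sqrt{-70885} = i \sqrt{70885}$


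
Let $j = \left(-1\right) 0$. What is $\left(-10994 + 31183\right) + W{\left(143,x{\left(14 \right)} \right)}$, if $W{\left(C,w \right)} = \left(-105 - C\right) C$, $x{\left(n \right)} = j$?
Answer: $-15275$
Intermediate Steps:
$j = 0$
$x{\left(n \right)} = 0$
$W{\left(C,w \right)} = C \left(-105 - C\right)$
$\left(-10994 + 31183\right) + W{\left(143,x{\left(14 \right)} \right)} = \left(-10994 + 31183\right) - 143 \left(105 + 143\right) = 20189 - 143 \cdot 248 = 20189 - 35464 = -15275$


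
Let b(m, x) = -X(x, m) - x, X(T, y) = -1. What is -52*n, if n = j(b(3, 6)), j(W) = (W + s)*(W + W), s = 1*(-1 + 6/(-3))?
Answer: -4160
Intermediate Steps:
b(m, x) = 1 - x (b(m, x) = -1*(-1) - x = 1 - x)
s = -3 (s = 1*(-1 + 6*(-1/3)) = 1*(-1 - 2) = 1*(-3) = -3)
j(W) = 2*W*(-3 + W) (j(W) = (W - 3)*(W + W) = (-3 + W)*(2*W) = 2*W*(-3 + W))
n = 80 (n = 2*(1 - 1*6)*(-3 + (1 - 1*6)) = 2*(1 - 6)*(-3 + (1 - 6)) = 2*(-5)*(-3 - 5) = 2*(-5)*(-8) = 80)
-52*n = -52*80 = -4160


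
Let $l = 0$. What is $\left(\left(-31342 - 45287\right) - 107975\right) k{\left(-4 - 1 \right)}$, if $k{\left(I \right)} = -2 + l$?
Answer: $369208$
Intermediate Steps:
$k{\left(I \right)} = -2$ ($k{\left(I \right)} = -2 + 0 = -2$)
$\left(\left(-31342 - 45287\right) - 107975\right) k{\left(-4 - 1 \right)} = \left(\left(-31342 - 45287\right) - 107975\right) \left(-2\right) = \left(-76629 - 107975\right) \left(-2\right) = \left(-184604\right) \left(-2\right) = 369208$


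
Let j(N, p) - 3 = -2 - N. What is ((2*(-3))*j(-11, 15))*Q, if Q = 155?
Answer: -11160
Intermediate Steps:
j(N, p) = 1 - N (j(N, p) = 3 + (-2 - N) = 1 - N)
((2*(-3))*j(-11, 15))*Q = ((2*(-3))*(1 - 1*(-11)))*155 = -6*(1 + 11)*155 = -6*12*155 = -72*155 = -11160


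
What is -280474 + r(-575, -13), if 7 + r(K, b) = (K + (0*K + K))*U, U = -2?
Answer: -278181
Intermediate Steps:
r(K, b) = -7 - 4*K (r(K, b) = -7 + (K + (0*K + K))*(-2) = -7 + (K + (0 + K))*(-2) = -7 + (K + K)*(-2) = -7 + (2*K)*(-2) = -7 - 4*K)
-280474 + r(-575, -13) = -280474 + (-7 - 4*(-575)) = -280474 + (-7 + 2300) = -280474 + 2293 = -278181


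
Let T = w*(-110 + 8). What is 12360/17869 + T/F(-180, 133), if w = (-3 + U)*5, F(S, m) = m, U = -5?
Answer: 74549400/2376577 ≈ 31.368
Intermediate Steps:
w = -40 (w = (-3 - 5)*5 = -8*5 = -40)
T = 4080 (T = -40*(-110 + 8) = -40*(-102) = 4080)
12360/17869 + T/F(-180, 133) = 12360/17869 + 4080/133 = 74549400/2376577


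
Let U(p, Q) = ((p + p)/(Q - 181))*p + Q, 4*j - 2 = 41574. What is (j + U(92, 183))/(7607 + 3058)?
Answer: 6347/3555 ≈ 1.7854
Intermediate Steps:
j = 10394 (j = ½ + (¼)*41574 = ½ + 20787/2 = 10394)
U(p, Q) = Q + 2*p²/(-181 + Q) (U(p, Q) = ((2*p)/(-181 + Q))*p + Q = (2*p/(-181 + Q))*p + Q = 2*p²/(-181 + Q) + Q = Q + 2*p²/(-181 + Q))
(j + U(92, 183))/(7607 + 3058) = (10394 + (183² - 181*183 + 2*92²)/(-181 + 183))/(7607 + 3058) = (10394 + (33489 - 33123 + 2*8464)/2)/10665 = (10394 + (33489 - 33123 + 16928)/2)*(1/10665) = (10394 + (½)*17294)*(1/10665) = (10394 + 8647)*(1/10665) = 19041*(1/10665) = 6347/3555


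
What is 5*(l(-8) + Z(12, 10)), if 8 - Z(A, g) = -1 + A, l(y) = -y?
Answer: 25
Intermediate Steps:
Z(A, g) = 9 - A (Z(A, g) = 8 - (-1 + A) = 8 + (1 - A) = 9 - A)
5*(l(-8) + Z(12, 10)) = 5*(-1*(-8) + (9 - 1*12)) = 5*(8 + (9 - 12)) = 5*(8 - 3) = 5*5 = 25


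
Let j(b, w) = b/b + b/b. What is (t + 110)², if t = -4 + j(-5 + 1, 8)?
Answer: 11664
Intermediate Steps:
j(b, w) = 2 (j(b, w) = 1 + 1 = 2)
t = -2 (t = -4 + 2 = -2)
(t + 110)² = (-2 + 110)² = 108² = 11664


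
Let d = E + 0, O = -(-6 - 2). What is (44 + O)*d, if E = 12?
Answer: 624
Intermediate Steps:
O = 8 (O = -1*(-8) = 8)
d = 12 (d = 12 + 0 = 12)
(44 + O)*d = (44 + 8)*12 = 52*12 = 624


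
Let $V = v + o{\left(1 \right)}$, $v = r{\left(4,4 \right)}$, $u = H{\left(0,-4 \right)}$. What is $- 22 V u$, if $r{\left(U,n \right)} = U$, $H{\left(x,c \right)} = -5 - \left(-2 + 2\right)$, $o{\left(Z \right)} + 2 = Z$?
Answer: $330$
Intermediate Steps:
$o{\left(Z \right)} = -2 + Z$
$H{\left(x,c \right)} = -5$ ($H{\left(x,c \right)} = -5 - 0 = -5 + 0 = -5$)
$u = -5$
$v = 4$
$V = 3$ ($V = 4 + \left(-2 + 1\right) = 4 - 1 = 3$)
$- 22 V u = \left(-22\right) 3 \left(-5\right) = \left(-66\right) \left(-5\right) = 330$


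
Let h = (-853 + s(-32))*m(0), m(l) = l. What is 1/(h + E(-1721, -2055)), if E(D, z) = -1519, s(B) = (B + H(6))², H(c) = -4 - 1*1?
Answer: -1/1519 ≈ -0.00065833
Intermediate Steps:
H(c) = -5 (H(c) = -4 - 1 = -5)
s(B) = (-5 + B)² (s(B) = (B - 5)² = (-5 + B)²)
h = 0 (h = (-853 + (-5 - 32)²)*0 = (-853 + (-37)²)*0 = (-853 + 1369)*0 = 516*0 = 0)
1/(h + E(-1721, -2055)) = 1/(0 - 1519) = 1/(-1519) = -1/1519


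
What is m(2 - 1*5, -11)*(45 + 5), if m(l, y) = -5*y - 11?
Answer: 2200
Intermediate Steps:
m(l, y) = -11 - 5*y
m(2 - 1*5, -11)*(45 + 5) = (-11 - 5*(-11))*(45 + 5) = (-11 + 55)*50 = 44*50 = 2200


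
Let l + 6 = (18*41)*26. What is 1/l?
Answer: 1/19182 ≈ 5.2132e-5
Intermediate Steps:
l = 19182 (l = -6 + (18*41)*26 = -6 + 738*26 = -6 + 19188 = 19182)
1/l = 1/19182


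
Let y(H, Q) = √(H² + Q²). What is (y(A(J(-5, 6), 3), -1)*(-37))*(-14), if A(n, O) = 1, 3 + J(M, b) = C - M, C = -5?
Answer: 518*√2 ≈ 732.56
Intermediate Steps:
J(M, b) = -8 - M (J(M, b) = -3 + (-5 - M) = -8 - M)
(y(A(J(-5, 6), 3), -1)*(-37))*(-14) = (√(1² + (-1)²)*(-37))*(-14) = (√(1 + 1)*(-37))*(-14) = (√2*(-37))*(-14) = -37*√2*(-14) = 518*√2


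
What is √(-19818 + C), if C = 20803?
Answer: √985 ≈ 31.385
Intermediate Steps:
√(-19818 + C) = √(-19818 + 20803) = √985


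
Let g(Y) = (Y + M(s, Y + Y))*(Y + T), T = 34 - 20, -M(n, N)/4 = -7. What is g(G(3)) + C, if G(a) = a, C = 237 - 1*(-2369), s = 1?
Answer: 3133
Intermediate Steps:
C = 2606 (C = 237 + 2369 = 2606)
M(n, N) = 28 (M(n, N) = -4*(-7) = 28)
T = 14
g(Y) = (14 + Y)*(28 + Y) (g(Y) = (Y + 28)*(Y + 14) = (28 + Y)*(14 + Y) = (14 + Y)*(28 + Y))
g(G(3)) + C = (392 + 3² + 42*3) + 2606 = (392 + 9 + 126) + 2606 = 527 + 2606 = 3133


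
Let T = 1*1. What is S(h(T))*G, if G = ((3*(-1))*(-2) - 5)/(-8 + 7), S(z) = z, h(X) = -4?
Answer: 4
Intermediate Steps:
T = 1
G = -1 (G = (-3*(-2) - 5)/(-1) = (6 - 5)*(-1) = 1*(-1) = -1)
S(h(T))*G = -4*(-1) = 4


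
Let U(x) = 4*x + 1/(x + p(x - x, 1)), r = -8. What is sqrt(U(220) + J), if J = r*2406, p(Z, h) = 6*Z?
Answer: 13*I*sqrt(1315105)/110 ≈ 135.53*I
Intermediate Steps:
J = -19248 (J = -8*2406 = -19248)
U(x) = 1/x + 4*x (U(x) = 4*x + 1/(x + 6*(x - x)) = 4*x + 1/(x + 6*0) = 4*x + 1/(x + 0) = 4*x + 1/x = 1/x + 4*x)
sqrt(U(220) + J) = sqrt((1/220 + 4*220) - 19248) = sqrt((1/220 + 880) - 19248) = sqrt(193601/220 - 19248) = sqrt(-4040959/220) = 13*I*sqrt(1315105)/110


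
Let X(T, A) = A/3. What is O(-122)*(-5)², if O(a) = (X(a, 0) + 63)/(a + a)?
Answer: -1575/244 ≈ -6.4549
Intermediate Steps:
X(T, A) = A/3 (X(T, A) = A*(⅓) = A/3)
O(a) = 63/(2*a) (O(a) = ((⅓)*0 + 63)/(a + a) = (0 + 63)/((2*a)) = 63*(1/(2*a)) = 63/(2*a))
O(-122)*(-5)² = ((63/2)/(-122))*(-5)² = ((63/2)*(-1/122))*25 = -63/244*25 = -1575/244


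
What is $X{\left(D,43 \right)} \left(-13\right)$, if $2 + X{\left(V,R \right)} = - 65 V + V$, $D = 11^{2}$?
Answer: $100698$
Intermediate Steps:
$D = 121$
$X{\left(V,R \right)} = -2 - 64 V$ ($X{\left(V,R \right)} = -2 + \left(- 65 V + V\right) = -2 - 64 V$)
$X{\left(D,43 \right)} \left(-13\right) = \left(-2 - 7744\right) \left(-13\right) = \left(-7746\right) \left(-13\right) = 100698$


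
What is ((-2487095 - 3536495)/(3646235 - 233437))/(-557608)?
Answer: 3011795/951501733592 ≈ 3.1653e-6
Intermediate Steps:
((-2487095 - 3536495)/(3646235 - 233437))/(-557608) = -6023590/3412798*(-1/557608) = -6023590*1/3412798*(-1/557608) = -3011795/1706399*(-1/557608) = 3011795/951501733592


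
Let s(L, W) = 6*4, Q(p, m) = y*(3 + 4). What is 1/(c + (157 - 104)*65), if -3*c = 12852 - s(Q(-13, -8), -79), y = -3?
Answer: -1/831 ≈ -0.0012034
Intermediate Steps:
Q(p, m) = -21 (Q(p, m) = -3*(3 + 4) = -3*7 = -21)
s(L, W) = 24
c = -4276 (c = -(12852 - 1*24)/3 = -(12852 - 24)/3 = -⅓*12828 = -4276)
1/(c + (157 - 104)*65) = 1/(-4276 + (157 - 104)*65) = 1/(-4276 + 53*65) = 1/(-4276 + 3445) = 1/(-831) = -1/831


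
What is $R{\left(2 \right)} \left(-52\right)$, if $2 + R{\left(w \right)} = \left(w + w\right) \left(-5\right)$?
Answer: $1144$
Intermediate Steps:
$R{\left(w \right)} = -2 - 10 w$ ($R{\left(w \right)} = -2 + \left(w + w\right) \left(-5\right) = -2 + 2 w \left(-5\right) = -2 - 10 w$)
$R{\left(2 \right)} \left(-52\right) = \left(-2 - 20\right) \left(-52\right) = \left(-22\right) \left(-52\right) = 1144$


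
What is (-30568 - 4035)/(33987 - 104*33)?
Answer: -34603/30555 ≈ -1.1325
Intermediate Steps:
(-30568 - 4035)/(33987 - 104*33) = -34603/(33987 - 3432) = -34603/30555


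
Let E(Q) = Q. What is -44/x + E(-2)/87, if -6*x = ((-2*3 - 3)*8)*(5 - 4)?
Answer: -107/29 ≈ -3.6897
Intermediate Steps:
x = 12 (x = -(-2*3 - 3)*8*(5 - 4)/6 = -(-6 - 3)*8/6 = -(-9*8)/6 = -(-12) = -1/6*(-72) = 12)
-44/x + E(-2)/87 = -44/12 - 2/87 = -44*1/12 - 2*1/87 = -11/3 - 2/87 = -107/29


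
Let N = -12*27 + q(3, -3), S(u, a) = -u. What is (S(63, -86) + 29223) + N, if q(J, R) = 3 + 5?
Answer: 28844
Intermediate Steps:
q(J, R) = 8
N = -316 (N = -12*27 + 8 = -324 + 8 = -316)
(S(63, -86) + 29223) + N = (-1*63 + 29223) - 316 = (-63 + 29223) - 316 = 29160 - 316 = 28844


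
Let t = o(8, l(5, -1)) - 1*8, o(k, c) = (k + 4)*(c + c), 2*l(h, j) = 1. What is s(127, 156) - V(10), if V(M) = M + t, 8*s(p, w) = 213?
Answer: 101/8 ≈ 12.625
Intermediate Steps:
l(h, j) = ½ (l(h, j) = (½)*1 = ½)
s(p, w) = 213/8 (s(p, w) = (⅛)*213 = 213/8)
o(k, c) = 2*c*(4 + k) (o(k, c) = (4 + k)*(2*c) = 2*c*(4 + k))
t = 4 (t = 2*(½)*(4 + 8) - 1*8 = 2*(½)*12 - 8 = 12 - 8 = 4)
V(M) = 4 + M (V(M) = M + 4 = 4 + M)
s(127, 156) - V(10) = 213/8 - (4 + 10) = 213/8 - 1*14 = 213/8 - 14 = 101/8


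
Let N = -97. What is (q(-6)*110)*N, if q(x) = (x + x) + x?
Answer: 192060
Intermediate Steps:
q(x) = 3*x (q(x) = 2*x + x = 3*x)
(q(-6)*110)*N = ((3*(-6))*110)*(-97) = -18*110*(-97) = -1980*(-97) = 192060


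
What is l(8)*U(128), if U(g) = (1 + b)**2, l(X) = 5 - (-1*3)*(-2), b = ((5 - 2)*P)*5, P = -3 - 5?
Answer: -14161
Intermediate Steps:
P = -8
b = -120 (b = ((5 - 2)*(-8))*5 = (3*(-8))*5 = -24*5 = -120)
l(X) = -1 (l(X) = 5 - (-3)*(-2) = 5 - 1*6 = 5 - 6 = -1)
U(g) = 14161 (U(g) = (1 - 120)**2 = (-119)**2 = 14161)
l(8)*U(128) = -1*14161 = -14161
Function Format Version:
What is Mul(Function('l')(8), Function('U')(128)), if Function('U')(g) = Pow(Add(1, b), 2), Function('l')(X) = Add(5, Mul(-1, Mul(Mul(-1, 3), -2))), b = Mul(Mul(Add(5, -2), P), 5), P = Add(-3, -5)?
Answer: -14161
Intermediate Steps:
P = -8
b = -120 (b = Mul(Mul(Add(5, -2), -8), 5) = Mul(Mul(3, -8), 5) = Mul(-24, 5) = -120)
Function('l')(X) = -1 (Function('l')(X) = Add(5, Mul(-1, Mul(-3, -2))) = Add(5, Mul(-1, 6)) = Add(5, -6) = -1)
Function('U')(g) = 14161 (Function('U')(g) = Pow(Add(1, -120), 2) = Pow(-119, 2) = 14161)
Mul(Function('l')(8), Function('U')(128)) = Mul(-1, 14161) = -14161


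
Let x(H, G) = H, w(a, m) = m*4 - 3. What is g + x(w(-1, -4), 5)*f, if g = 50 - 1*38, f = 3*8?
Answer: -444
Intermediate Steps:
w(a, m) = -3 + 4*m (w(a, m) = 4*m - 3 = -3 + 4*m)
f = 24
g = 12 (g = 50 - 38 = 12)
g + x(w(-1, -4), 5)*f = 12 + (-3 + 4*(-4))*24 = 12 + (-3 - 16)*24 = 12 - 19*24 = 12 - 456 = -444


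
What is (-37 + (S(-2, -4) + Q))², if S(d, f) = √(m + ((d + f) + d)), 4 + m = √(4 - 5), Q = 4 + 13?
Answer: (20 - √(-12 + I))² ≈ 382.23 - 137.68*I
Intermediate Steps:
Q = 17
m = -4 + I (m = -4 + √(4 - 5) = -4 + √(-1) = -4 + I ≈ -4.0 + 1.0*I)
S(d, f) = √(-4 + I + f + 2*d) (S(d, f) = √((-4 + I) + ((d + f) + d)) = √((-4 + I) + (f + 2*d)) = √(-4 + I + f + 2*d))
(-37 + (S(-2, -4) + Q))² = (-37 + (√(-4 + I - 4 + 2*(-2)) + 17))² = (-37 + (√(-4 + I - 4 - 4) + 17))² = (-37 + (√(-12 + I) + 17))² = (-37 + (17 + √(-12 + I)))² = (-20 + √(-12 + I))²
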